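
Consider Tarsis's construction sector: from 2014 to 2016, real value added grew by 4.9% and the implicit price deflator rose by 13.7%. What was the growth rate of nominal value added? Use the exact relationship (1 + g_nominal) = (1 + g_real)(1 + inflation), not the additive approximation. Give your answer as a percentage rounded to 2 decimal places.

(1 + g_nom) = (1 + g_real)(1 + π) = 1.0490 × 1.1370 = 1.19271.

19.27%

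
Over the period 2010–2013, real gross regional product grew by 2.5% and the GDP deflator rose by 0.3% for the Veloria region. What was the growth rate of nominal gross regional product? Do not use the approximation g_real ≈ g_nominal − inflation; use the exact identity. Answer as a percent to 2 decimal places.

(1 + g_nom) = (1 + g_real)(1 + π) = 1.0250 × 1.0030 = 1.02808.

2.81%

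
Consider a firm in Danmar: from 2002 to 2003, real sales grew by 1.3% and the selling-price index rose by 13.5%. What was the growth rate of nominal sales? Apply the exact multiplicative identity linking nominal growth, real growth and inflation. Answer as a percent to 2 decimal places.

14.98%

(1 + g_nom) = (1 + g_real)(1 + π) = 1.0130 × 1.1350 = 1.14976.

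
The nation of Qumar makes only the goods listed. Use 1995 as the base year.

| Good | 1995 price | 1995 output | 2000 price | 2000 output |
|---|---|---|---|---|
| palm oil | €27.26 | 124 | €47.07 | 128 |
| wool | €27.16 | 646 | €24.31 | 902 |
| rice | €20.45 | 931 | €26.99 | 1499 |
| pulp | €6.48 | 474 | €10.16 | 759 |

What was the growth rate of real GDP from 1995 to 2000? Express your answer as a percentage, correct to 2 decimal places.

47.69%

Real GDP 1995 = Nominal GDP 1995 = 27.26·124 + 27.16·646 + 20.45·931 + 6.48·474 = 43036.07.
Real GDP 2000 (at 1995 prices) = 27.26·128 + 27.16·902 + 20.45·1499 + 6.48·759 = 63560.47.
Real growth = 63560.47/43036.07 − 1 = 0.4769.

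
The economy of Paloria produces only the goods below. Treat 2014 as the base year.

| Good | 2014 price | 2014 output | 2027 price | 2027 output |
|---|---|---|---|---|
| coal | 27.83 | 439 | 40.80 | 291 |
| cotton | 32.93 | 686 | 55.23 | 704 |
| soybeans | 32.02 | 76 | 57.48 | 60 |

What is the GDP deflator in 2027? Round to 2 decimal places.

Nominal GDP 2027 = 40.80·291 + 55.23·704 + 57.48·60 = 54203.52.
Real GDP 2027 (at 2014 prices) = 27.83·291 + 32.93·704 + 32.02·60 = 33202.45.
Deflator = Nominal/Real × 100 = 54203.52/33202.45 × 100 = 163.252.

163.25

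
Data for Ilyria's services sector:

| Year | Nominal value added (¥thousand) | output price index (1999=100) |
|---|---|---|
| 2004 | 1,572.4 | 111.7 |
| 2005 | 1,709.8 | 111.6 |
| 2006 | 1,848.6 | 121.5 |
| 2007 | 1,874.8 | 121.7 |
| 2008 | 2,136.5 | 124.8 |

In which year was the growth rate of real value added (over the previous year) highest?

2005: real = 1709.8/1.116 = 1532.08; growth vs 2004 (1407.70) = 8.84%.
2006: real = 1848.6/1.215 = 1521.48; growth vs 2005 (1532.08) = -0.69%.
2007: real = 1874.8/1.217 = 1540.51; growth vs 2006 (1521.48) = 1.25%.
2008: real = 2136.5/1.248 = 1711.94; growth vs 2007 (1540.51) = 11.13%.

2008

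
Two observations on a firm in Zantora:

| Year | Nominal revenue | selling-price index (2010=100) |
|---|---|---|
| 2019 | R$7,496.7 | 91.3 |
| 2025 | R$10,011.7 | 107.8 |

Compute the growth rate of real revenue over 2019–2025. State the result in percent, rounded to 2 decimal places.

13.11%

Deflate each year: 2019 → 7496.7/0.913 = 8211.06; 2025 → 10011.7/1.078 = 9287.29.
So real revenue changed by 9287.29/8211.06 − 1 = 0.1311, i.e. 13.11%.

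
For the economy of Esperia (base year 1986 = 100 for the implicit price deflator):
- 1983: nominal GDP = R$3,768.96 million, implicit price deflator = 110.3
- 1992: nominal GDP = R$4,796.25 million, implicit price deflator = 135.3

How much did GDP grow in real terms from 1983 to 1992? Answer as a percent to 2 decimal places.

3.74%

Deflate each year: 1983 → 3768.96/1.103 = 3417.01; 1992 → 4796.25/1.353 = 3544.90.
So real GDP changed by 3544.90/3417.01 − 1 = 0.0374, i.e. 3.74%.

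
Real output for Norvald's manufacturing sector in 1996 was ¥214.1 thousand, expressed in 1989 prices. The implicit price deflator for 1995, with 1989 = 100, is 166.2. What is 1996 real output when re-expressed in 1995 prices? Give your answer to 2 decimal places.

Real output in 1995 prices = Real output in 1989 prices × (P_1995/P_1989) = 214.1 × 1.662 = 355.83.

¥355.83 thousand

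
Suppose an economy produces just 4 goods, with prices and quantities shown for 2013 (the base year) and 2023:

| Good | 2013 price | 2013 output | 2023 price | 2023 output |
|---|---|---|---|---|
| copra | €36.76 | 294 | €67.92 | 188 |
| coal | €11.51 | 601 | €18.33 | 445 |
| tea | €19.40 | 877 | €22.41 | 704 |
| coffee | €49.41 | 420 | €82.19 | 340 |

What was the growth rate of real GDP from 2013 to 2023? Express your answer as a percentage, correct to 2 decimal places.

-23.43%

Real GDP 2013 = Nominal GDP 2013 = 36.76·294 + 11.51·601 + 19.40·877 + 49.41·420 = 55490.95.
Real GDP 2023 (at 2013 prices) = 36.76·188 + 11.51·445 + 19.40·704 + 49.41·340 = 42489.83.
Real growth = 42489.83/55490.95 − 1 = -0.2343.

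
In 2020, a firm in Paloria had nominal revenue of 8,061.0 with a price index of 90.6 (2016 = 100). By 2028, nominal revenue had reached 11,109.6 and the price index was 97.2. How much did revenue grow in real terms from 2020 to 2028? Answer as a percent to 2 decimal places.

Deflate each year: 2020 → 8061.0/0.906 = 8897.35; 2028 → 11109.6/0.972 = 11429.63.
So real revenue changed by 11429.63/8897.35 − 1 = 0.2846, i.e. 28.46%.

28.46%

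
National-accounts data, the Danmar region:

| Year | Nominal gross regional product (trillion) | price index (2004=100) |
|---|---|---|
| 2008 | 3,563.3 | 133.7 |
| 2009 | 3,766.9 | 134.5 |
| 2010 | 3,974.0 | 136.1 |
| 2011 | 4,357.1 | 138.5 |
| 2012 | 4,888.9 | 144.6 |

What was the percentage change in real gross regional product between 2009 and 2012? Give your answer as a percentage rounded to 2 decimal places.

Real gross regional product 2009 = 3766.9/1.345 = 2800.67.
Real gross regional product 2012 = 4888.9/1.446 = 3380.98.
Change = 3380.98/2800.67 − 1 = 0.2072.

20.72%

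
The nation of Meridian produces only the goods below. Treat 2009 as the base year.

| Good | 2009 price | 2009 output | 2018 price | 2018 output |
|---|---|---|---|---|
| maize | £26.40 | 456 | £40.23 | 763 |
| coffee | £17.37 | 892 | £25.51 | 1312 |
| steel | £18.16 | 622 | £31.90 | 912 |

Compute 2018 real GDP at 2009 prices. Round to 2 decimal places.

£59494.56

Real GDP 2018 = Σ (p_2009 × q_2018) = 26.40·763 + 17.37·1312 + 18.16·912 = 59494.56.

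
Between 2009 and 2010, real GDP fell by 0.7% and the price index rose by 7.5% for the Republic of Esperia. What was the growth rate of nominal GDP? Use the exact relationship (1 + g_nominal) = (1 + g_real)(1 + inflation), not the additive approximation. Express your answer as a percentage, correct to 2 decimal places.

(1 + g_nom) = (1 + g_real)(1 + π) = 0.9930 × 1.0750 = 1.06748.

6.75%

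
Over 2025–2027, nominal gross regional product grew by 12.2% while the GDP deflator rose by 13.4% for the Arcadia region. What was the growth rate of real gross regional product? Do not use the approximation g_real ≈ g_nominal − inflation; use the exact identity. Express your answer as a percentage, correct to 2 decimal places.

(1 + g_nom) = (1 + g_real)(1 + π), so g_real = 1.1220 / 1.1340 − 1 = -0.01058.

-1.06%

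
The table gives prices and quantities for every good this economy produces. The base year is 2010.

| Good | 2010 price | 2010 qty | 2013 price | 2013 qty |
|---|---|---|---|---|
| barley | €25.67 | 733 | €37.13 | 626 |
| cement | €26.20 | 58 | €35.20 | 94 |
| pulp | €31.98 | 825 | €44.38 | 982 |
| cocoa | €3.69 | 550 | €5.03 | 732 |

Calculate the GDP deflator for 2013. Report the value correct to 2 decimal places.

140.23

Nominal GDP 2013 = 37.13·626 + 35.20·94 + 44.38·982 + 5.03·732 = 73815.30.
Real GDP 2013 (at 2010 prices) = 25.67·626 + 26.20·94 + 31.98·982 + 3.69·732 = 52637.66.
Deflator = Nominal/Real × 100 = 73815.30/52637.66 × 100 = 140.233.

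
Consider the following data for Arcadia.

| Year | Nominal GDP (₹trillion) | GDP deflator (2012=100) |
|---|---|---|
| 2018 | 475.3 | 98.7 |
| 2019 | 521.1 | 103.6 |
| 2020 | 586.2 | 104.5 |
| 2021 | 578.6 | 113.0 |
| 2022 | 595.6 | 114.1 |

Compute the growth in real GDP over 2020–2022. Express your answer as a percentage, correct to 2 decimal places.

-6.95%

Real GDP 2020 = 586.2/1.045 = 560.96.
Real GDP 2022 = 595.6/1.141 = 522.00.
Change = 522.00/560.96 − 1 = -0.0695.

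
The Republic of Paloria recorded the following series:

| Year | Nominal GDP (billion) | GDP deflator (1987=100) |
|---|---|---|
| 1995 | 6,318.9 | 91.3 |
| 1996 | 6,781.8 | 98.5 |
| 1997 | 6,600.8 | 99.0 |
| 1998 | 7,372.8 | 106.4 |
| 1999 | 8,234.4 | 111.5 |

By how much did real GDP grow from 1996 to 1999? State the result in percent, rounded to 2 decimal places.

7.26%

Real GDP 1996 = 6781.8/0.985 = 6885.08.
Real GDP 1999 = 8234.4/1.115 = 7385.11.
Change = 7385.11/6885.08 − 1 = 0.0726.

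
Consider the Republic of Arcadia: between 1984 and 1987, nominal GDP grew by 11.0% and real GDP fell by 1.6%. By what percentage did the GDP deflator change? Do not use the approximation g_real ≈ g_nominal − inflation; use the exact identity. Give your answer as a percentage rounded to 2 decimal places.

(1 + g_nom) = (1 + g_real)(1 + π), so π = 1.1100 / 0.9840 − 1 = 0.12805.

12.80%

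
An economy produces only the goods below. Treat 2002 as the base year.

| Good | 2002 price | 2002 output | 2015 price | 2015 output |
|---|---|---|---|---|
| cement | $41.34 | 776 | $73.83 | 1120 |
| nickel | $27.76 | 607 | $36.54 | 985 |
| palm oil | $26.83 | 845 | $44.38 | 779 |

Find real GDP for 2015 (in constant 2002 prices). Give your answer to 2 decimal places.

$94544.97

Real GDP 2015 = Σ (p_2002 × q_2015) = 41.34·1120 + 27.76·985 + 26.83·779 = 94544.97.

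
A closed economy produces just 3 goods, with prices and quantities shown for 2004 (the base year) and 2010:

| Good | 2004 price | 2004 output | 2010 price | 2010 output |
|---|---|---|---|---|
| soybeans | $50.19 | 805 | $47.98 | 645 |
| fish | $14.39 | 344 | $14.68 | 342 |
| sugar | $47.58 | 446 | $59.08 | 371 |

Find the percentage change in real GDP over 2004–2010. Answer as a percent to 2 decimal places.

Real GDP 2004 = Nominal GDP 2004 = 50.19·805 + 14.39·344 + 47.58·446 = 66573.79.
Real GDP 2010 (at 2004 prices) = 50.19·645 + 14.39·342 + 47.58·371 = 54946.11.
Real growth = 54946.11/66573.79 − 1 = -0.1747.

-17.47%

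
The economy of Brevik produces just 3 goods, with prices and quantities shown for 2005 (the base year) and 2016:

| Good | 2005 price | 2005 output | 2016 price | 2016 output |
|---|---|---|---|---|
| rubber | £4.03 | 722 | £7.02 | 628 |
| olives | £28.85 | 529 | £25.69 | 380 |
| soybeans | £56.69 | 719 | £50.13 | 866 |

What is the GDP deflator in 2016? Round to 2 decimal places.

92.00

Nominal GDP 2016 = 7.02·628 + 25.69·380 + 50.13·866 = 57583.34.
Real GDP 2016 (at 2005 prices) = 4.03·628 + 28.85·380 + 56.69·866 = 62587.38.
Deflator = Nominal/Real × 100 = 57583.34/62587.38 × 100 = 92.005.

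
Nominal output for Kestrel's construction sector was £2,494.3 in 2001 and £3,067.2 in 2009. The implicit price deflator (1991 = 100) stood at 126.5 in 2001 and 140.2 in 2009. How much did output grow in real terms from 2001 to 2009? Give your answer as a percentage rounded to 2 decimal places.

Real output 2001 = 2494.3 / 1.265 = 1971.78.
Real output 2009 = 3067.2 / 1.402 = 2187.73.
Real growth = 2187.73 / 1971.78 − 1 = 0.1095.

10.95%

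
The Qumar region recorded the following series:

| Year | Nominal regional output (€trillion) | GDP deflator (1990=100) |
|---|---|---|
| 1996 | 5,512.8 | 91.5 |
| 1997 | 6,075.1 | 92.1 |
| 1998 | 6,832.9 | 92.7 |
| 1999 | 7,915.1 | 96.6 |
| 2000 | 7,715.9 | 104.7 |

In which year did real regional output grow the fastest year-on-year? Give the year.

1997: real = 6075.1/0.921 = 6596.20; growth vs 1996 (6024.92) = 9.48%.
1998: real = 6832.9/0.927 = 7370.98; growth vs 1997 (6596.20) = 11.75%.
1999: real = 7915.1/0.966 = 8193.69; growth vs 1998 (7370.98) = 11.16%.
2000: real = 7715.9/1.047 = 7369.53; growth vs 1999 (8193.69) = -10.06%.

1998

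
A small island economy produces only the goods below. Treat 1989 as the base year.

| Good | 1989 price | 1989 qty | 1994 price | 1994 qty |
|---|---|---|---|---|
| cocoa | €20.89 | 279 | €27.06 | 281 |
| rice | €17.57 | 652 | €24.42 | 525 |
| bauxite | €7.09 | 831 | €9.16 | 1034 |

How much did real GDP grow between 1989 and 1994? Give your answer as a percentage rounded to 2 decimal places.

Real GDP 1989 = Nominal GDP 1989 = 20.89·279 + 17.57·652 + 7.09·831 = 23175.74.
Real GDP 1994 (at 1989 prices) = 20.89·281 + 17.57·525 + 7.09·1034 = 22425.40.
Real growth = 22425.40/23175.74 − 1 = -0.0324.

-3.24%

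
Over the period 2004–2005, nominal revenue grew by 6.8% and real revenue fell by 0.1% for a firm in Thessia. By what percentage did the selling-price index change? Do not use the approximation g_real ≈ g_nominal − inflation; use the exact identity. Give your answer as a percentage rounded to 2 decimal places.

(1 + g_nom) = (1 + g_real)(1 + π), so π = 1.0680 / 0.9990 − 1 = 0.06907.

6.91%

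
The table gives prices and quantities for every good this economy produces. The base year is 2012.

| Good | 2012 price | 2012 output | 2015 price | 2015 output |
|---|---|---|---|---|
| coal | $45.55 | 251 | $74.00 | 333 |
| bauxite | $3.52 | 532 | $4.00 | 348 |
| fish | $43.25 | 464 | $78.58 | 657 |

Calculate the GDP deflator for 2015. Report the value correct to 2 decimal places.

Nominal GDP 2015 = 74.00·333 + 4.00·348 + 78.58·657 = 77661.06.
Real GDP 2015 (at 2012 prices) = 45.55·333 + 3.52·348 + 43.25·657 = 44808.36.
Deflator = Nominal/Real × 100 = 77661.06/44808.36 × 100 = 173.318.

173.32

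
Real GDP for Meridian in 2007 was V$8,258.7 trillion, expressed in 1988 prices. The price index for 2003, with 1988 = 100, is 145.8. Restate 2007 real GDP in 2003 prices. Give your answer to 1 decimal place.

V$12,041.2 trillion

Real GDP in 2003 prices = Real GDP in 1988 prices × (P_2003/P_1988) = 8258.7 × 1.458 = 12041.18.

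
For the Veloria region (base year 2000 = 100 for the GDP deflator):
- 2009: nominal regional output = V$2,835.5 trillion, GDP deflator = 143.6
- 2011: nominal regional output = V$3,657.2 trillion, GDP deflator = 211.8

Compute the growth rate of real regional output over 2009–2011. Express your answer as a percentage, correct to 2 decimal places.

Real regional output 2009 = 2835.5 / 1.436 = 1974.58.
Real regional output 2011 = 3657.2 / 2.118 = 1726.72.
Real growth = 1726.72 / 1974.58 − 1 = -0.1255.

-12.55%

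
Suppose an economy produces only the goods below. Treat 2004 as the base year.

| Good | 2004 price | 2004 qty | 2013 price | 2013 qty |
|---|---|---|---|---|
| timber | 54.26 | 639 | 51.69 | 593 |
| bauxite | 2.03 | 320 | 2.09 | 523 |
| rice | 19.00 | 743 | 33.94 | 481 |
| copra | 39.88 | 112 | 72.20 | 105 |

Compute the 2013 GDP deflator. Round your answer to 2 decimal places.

Nominal GDP 2013 = 51.69·593 + 2.09·523 + 33.94·481 + 72.20·105 = 55651.38.
Real GDP 2013 (at 2004 prices) = 54.26·593 + 2.03·523 + 19.00·481 + 39.88·105 = 46564.27.
Deflator = Nominal/Real × 100 = 55651.38/46564.27 × 100 = 119.515.

119.52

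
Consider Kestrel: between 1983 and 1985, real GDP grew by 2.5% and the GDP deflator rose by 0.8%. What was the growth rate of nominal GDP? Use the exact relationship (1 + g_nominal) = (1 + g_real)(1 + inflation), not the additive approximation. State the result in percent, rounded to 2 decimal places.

3.32%

(1 + g_nom) = (1 + g_real)(1 + π) = 1.0250 × 1.0080 = 1.03320.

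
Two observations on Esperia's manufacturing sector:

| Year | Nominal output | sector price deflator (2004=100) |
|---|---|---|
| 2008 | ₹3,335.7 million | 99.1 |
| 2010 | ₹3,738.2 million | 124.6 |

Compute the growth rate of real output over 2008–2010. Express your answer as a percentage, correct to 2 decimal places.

Deflate each year: 2008 → 3335.7/0.991 = 3365.99; 2010 → 3738.2/1.246 = 3000.16.
So real output changed by 3000.16/3365.99 − 1 = -0.1087, i.e. -10.87%.

-10.87%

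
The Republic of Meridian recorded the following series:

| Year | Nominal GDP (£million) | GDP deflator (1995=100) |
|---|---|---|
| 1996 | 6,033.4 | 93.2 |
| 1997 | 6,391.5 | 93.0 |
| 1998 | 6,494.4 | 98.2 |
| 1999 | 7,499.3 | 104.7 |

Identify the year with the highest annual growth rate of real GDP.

1999

1997: real = 6391.5/0.930 = 6872.58; growth vs 1996 (6473.61) = 6.16%.
1998: real = 6494.4/0.982 = 6613.44; growth vs 1997 (6872.58) = -3.77%.
1999: real = 7499.3/1.047 = 7162.66; growth vs 1998 (6613.44) = 8.30%.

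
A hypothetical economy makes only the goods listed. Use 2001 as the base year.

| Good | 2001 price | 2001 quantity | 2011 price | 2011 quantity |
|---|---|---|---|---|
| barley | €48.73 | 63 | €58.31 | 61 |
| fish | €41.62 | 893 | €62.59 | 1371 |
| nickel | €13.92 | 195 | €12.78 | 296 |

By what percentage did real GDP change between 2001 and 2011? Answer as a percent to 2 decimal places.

Real GDP 2001 = Nominal GDP 2001 = 48.73·63 + 41.62·893 + 13.92·195 = 42951.05.
Real GDP 2011 (at 2001 prices) = 48.73·61 + 41.62·1371 + 13.92·296 = 64153.87.
Real growth = 64153.87/42951.05 − 1 = 0.4937.

49.37%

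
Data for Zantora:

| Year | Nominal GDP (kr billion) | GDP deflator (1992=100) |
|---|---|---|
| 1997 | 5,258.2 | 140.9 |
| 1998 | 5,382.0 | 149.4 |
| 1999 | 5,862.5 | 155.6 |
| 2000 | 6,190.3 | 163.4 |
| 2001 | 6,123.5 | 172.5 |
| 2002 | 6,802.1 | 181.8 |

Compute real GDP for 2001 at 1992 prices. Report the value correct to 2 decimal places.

kr 3,549.86 billion

Real GDP 2001 = 6123.5 / 1.725 = 3549.86.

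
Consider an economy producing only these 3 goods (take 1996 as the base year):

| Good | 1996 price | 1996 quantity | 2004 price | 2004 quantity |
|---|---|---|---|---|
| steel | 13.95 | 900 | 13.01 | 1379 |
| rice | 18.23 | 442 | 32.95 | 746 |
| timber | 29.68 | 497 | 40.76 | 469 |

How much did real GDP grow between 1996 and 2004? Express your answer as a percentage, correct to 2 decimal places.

32.22%

Real GDP 1996 = Nominal GDP 1996 = 13.95·900 + 18.23·442 + 29.68·497 = 35363.62.
Real GDP 2004 (at 1996 prices) = 13.95·1379 + 18.23·746 + 29.68·469 = 46756.55.
Real growth = 46756.55/35363.62 − 1 = 0.3222.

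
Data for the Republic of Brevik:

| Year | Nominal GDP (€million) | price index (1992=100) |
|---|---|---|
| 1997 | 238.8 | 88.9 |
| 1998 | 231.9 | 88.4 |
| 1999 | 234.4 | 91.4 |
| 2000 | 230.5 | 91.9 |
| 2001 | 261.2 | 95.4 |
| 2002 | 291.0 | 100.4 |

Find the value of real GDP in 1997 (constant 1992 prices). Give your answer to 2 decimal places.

Real GDP 1997 = 238.8 / 0.889 = 268.62.

€268.62 million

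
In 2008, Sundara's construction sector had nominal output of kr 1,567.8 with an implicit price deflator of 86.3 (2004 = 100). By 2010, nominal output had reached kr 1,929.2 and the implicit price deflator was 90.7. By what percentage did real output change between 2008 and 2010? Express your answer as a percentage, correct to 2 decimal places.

17.08%

Deflate each year: 2008 → 1567.8/0.863 = 1816.69; 2010 → 1929.2/0.907 = 2127.01.
So real output changed by 2127.01/1816.69 − 1 = 0.1708, i.e. 17.08%.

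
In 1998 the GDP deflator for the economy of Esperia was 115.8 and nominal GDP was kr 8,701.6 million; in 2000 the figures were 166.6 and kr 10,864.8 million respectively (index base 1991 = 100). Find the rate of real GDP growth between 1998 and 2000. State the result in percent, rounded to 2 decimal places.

-13.21%

Deflate each year: 1998 → 8701.6/1.158 = 7514.34; 2000 → 10864.8/1.666 = 6521.49.
So real GDP changed by 6521.49/7514.34 − 1 = -0.1321, i.e. -13.21%.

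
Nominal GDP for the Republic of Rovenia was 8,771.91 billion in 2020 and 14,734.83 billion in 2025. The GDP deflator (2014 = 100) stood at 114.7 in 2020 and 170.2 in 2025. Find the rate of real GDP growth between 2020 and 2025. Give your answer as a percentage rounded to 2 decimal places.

Deflate each year: 2020 → 8771.91/1.147 = 7647.70; 2025 → 14734.83/1.702 = 8657.36.
So real GDP changed by 8657.36/7647.70 − 1 = 0.1320, i.e. 13.20%.

13.20%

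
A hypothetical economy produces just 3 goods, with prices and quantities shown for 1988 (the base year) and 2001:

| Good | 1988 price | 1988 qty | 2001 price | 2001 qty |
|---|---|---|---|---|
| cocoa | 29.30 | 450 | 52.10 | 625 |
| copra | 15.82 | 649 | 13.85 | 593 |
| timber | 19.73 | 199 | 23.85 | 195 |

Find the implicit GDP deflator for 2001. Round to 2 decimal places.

144.02

Nominal GDP 2001 = 52.10·625 + 13.85·593 + 23.85·195 = 45426.30.
Real GDP 2001 (at 1988 prices) = 29.30·625 + 15.82·593 + 19.73·195 = 31541.11.
Deflator = Nominal/Real × 100 = 45426.30/31541.11 × 100 = 144.023.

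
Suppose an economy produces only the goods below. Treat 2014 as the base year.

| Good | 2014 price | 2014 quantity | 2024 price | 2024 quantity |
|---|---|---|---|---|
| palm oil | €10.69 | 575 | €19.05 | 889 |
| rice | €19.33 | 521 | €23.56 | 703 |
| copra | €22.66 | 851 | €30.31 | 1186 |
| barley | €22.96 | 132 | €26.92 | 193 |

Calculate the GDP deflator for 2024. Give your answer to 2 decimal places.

137.21

Nominal GDP 2024 = 19.05·889 + 23.56·703 + 30.31·1186 + 26.92·193 = 74641.35.
Real GDP 2024 (at 2014 prices) = 10.69·889 + 19.33·703 + 22.66·1186 + 22.96·193 = 54398.44.
Deflator = Nominal/Real × 100 = 74641.35/54398.44 × 100 = 137.212.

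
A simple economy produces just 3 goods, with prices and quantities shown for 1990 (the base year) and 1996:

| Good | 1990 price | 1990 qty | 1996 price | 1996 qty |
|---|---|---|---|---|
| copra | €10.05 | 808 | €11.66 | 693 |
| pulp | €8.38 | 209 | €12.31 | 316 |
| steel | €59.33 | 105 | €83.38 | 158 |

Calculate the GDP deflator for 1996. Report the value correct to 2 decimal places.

Nominal GDP 1996 = 11.66·693 + 12.31·316 + 83.38·158 = 25144.38.
Real GDP 1996 (at 1990 prices) = 10.05·693 + 8.38·316 + 59.33·158 = 18986.87.
Deflator = Nominal/Real × 100 = 25144.38/18986.87 × 100 = 132.430.

132.43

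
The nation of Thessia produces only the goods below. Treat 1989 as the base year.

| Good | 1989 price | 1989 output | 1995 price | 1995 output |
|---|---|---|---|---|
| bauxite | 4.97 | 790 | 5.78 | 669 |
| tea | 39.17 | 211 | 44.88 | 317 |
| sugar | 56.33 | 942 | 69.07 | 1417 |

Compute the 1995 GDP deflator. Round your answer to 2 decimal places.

121.35

Nominal GDP 1995 = 5.78·669 + 44.88·317 + 69.07·1417 = 115965.97.
Real GDP 1995 (at 1989 prices) = 4.97·669 + 39.17·317 + 56.33·1417 = 95561.43.
Deflator = Nominal/Real × 100 = 115965.97/95561.43 × 100 = 121.352.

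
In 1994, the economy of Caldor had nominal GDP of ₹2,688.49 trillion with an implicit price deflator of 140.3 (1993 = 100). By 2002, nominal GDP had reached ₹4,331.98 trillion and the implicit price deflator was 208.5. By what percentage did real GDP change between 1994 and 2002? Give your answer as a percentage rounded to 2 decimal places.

Real GDP 1994 = 2688.49 / 1.403 = 1916.24.
Real GDP 2002 = 4331.98 / 2.085 = 2077.69.
Real growth = 2077.69 / 1916.24 − 1 = 0.0843.

8.43%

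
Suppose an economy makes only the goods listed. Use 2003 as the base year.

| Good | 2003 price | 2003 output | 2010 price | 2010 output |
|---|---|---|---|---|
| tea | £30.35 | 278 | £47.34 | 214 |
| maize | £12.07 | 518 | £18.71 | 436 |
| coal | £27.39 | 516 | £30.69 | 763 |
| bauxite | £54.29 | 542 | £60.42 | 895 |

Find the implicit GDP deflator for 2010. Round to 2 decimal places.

Nominal GDP 2010 = 47.34·214 + 18.71·436 + 30.69·763 + 60.42·895 = 95780.69.
Real GDP 2010 (at 2003 prices) = 30.35·214 + 12.07·436 + 27.39·763 + 54.29·895 = 81245.54.
Deflator = Nominal/Real × 100 = 95780.69/81245.54 × 100 = 117.890.

117.89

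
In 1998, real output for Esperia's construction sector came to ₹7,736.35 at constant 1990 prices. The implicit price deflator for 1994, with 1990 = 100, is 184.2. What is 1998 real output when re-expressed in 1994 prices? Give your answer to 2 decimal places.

Real output in 1994 prices = Real output in 1990 prices × (P_1994/P_1990) = 7736.35 × 1.842 = 14250.36.

₹14,250.36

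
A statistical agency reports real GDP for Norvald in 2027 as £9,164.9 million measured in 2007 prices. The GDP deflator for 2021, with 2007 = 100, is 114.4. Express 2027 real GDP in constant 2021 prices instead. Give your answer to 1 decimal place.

£10,484.6 million

Real GDP in 2021 prices = Real GDP in 2007 prices × (P_2021/P_2007) = 9164.9 × 1.144 = 10484.65.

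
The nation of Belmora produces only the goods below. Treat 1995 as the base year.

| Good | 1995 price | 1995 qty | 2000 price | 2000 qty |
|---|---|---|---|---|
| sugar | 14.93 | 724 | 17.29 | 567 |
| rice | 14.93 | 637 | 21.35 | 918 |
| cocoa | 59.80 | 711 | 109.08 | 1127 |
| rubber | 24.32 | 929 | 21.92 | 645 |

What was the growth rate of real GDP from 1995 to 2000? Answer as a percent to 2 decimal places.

Real GDP 1995 = Nominal GDP 1995 = 14.93·724 + 14.93·637 + 59.80·711 + 24.32·929 = 85430.81.
Real GDP 2000 (at 1995 prices) = 14.93·567 + 14.93·918 + 59.80·1127 + 24.32·645 = 105252.05.
Real growth = 105252.05/85430.81 − 1 = 0.2320.

23.20%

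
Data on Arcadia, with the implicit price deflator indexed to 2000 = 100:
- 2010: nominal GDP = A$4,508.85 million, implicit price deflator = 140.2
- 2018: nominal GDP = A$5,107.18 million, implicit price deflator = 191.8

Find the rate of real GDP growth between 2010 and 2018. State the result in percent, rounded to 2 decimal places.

-17.20%

Deflate each year: 2010 → 4508.85/1.402 = 3216.01; 2018 → 5107.18/1.918 = 2662.76.
So real GDP changed by 2662.76/3216.01 − 1 = -0.1720, i.e. -17.20%.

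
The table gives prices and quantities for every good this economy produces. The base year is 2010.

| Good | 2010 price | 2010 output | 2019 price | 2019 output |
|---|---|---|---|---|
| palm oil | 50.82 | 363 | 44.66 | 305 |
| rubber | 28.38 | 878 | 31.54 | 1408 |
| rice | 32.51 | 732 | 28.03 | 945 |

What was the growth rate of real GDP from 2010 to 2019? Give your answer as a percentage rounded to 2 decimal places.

Real GDP 2010 = Nominal GDP 2010 = 50.82·363 + 28.38·878 + 32.51·732 = 67162.62.
Real GDP 2019 (at 2010 prices) = 50.82·305 + 28.38·1408 + 32.51·945 = 86181.09.
Real growth = 86181.09/67162.62 − 1 = 0.2832.

28.32%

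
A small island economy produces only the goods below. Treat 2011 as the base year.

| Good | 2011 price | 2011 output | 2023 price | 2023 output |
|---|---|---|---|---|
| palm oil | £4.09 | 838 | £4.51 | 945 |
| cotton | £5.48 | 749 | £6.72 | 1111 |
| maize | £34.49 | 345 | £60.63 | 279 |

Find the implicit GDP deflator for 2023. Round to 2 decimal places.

146.32

Nominal GDP 2023 = 4.51·945 + 6.72·1111 + 60.63·279 = 28643.64.
Real GDP 2023 (at 2011 prices) = 4.09·945 + 5.48·1111 + 34.49·279 = 19576.04.
Deflator = Nominal/Real × 100 = 28643.64/19576.04 × 100 = 146.320.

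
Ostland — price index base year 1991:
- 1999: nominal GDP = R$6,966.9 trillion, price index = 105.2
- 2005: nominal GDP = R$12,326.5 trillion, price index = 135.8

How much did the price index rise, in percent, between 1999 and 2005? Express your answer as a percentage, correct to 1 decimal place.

29.1%

Price-level change = 135.8 / 105.2 − 1 = 0.2909.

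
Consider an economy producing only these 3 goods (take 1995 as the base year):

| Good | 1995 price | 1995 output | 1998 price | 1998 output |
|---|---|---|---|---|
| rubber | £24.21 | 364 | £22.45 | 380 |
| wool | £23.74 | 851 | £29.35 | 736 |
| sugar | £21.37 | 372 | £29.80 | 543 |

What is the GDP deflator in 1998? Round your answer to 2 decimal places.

121.00

Nominal GDP 1998 = 22.45·380 + 29.35·736 + 29.80·543 = 46314.00.
Real GDP 1998 (at 1995 prices) = 24.21·380 + 23.74·736 + 21.37·543 = 38276.35.
Deflator = Nominal/Real × 100 = 46314.00/38276.35 × 100 = 120.999.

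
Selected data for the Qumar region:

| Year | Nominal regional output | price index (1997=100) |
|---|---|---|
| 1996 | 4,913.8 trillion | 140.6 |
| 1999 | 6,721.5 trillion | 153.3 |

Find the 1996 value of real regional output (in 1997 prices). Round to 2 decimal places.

Real regional output = Nominal / (price index/100) = 4913.8 / 1.406 = 3494.88.

3,494.88 trillion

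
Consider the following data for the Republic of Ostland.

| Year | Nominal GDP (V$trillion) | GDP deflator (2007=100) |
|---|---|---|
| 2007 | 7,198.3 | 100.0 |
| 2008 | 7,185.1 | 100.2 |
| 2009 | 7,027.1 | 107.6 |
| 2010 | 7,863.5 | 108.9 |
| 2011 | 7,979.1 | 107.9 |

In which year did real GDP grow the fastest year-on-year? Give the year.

2010

2008: real = 7185.1/1.002 = 7170.76; growth vs 2007 (7198.30) = -0.38%.
2009: real = 7027.1/1.076 = 6530.76; growth vs 2008 (7170.76) = -8.93%.
2010: real = 7863.5/1.089 = 7220.84; growth vs 2009 (6530.76) = 10.57%.
2011: real = 7979.1/1.079 = 7394.90; growth vs 2010 (7220.84) = 2.41%.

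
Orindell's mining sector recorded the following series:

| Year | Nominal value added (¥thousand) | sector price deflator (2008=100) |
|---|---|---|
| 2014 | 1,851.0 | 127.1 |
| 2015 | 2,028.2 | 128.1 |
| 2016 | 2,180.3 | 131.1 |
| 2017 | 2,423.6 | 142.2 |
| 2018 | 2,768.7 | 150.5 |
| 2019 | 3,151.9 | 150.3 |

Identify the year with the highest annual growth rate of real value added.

2015: real = 2028.2/1.281 = 1583.29; growth vs 2014 (1456.33) = 8.72%.
2016: real = 2180.3/1.311 = 1663.08; growth vs 2015 (1583.29) = 5.04%.
2017: real = 2423.6/1.422 = 1704.36; growth vs 2016 (1663.08) = 2.48%.
2018: real = 2768.7/1.505 = 1839.67; growth vs 2017 (1704.36) = 7.94%.
2019: real = 3151.9/1.503 = 2097.07; growth vs 2018 (1839.67) = 13.99%.

2019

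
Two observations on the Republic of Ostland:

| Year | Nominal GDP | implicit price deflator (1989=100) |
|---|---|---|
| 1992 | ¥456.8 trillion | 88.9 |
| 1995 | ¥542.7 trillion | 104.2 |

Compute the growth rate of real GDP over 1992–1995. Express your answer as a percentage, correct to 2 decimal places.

1.36%

Deflate each year: 1992 → 456.8/0.889 = 513.84; 1995 → 542.7/1.042 = 520.83.
So real GDP changed by 520.83/513.84 − 1 = 0.0136, i.e. 1.36%.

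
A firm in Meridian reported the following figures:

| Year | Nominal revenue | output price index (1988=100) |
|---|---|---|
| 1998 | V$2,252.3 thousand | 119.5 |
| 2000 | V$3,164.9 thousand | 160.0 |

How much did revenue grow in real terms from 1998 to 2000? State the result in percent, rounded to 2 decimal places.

Real revenue 1998 = 2252.3 / 1.195 = 1884.77.
Real revenue 2000 = 3164.9 / 1.600 = 1978.06.
Real growth = 1978.06 / 1884.77 − 1 = 0.0495.

4.95%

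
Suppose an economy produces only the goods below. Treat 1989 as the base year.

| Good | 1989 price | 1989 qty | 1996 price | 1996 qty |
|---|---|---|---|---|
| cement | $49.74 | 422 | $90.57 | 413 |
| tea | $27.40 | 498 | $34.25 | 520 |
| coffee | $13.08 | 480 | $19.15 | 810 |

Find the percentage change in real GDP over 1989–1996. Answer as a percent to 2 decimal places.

Real GDP 1989 = Nominal GDP 1989 = 49.74·422 + 27.40·498 + 13.08·480 = 40913.88.
Real GDP 1996 (at 1989 prices) = 49.74·413 + 27.40·520 + 13.08·810 = 45385.42.
Real growth = 45385.42/40913.88 − 1 = 0.1093.

10.93%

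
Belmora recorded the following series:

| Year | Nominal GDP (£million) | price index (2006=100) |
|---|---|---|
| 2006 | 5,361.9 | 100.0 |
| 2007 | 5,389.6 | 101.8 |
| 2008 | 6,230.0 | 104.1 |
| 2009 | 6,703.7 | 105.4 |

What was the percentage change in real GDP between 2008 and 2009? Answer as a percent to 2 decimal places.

Real GDP 2008 = 6230.0/1.041 = 5984.63.
Real GDP 2009 = 6703.7/1.054 = 6360.25.
Change = 6360.25/5984.63 − 1 = 0.0628.

6.28%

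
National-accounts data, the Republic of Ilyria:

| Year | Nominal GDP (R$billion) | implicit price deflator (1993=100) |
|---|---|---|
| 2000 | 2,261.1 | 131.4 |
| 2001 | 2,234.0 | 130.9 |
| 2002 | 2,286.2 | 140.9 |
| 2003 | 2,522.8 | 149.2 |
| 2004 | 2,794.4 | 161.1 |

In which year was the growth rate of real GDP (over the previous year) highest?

2003

2001: real = 2234.0/1.309 = 1706.65; growth vs 2000 (1720.78) = -0.82%.
2002: real = 2286.2/1.409 = 1622.57; growth vs 2001 (1706.65) = -4.93%.
2003: real = 2522.8/1.492 = 1690.88; growth vs 2002 (1622.57) = 4.21%.
2004: real = 2794.4/1.611 = 1734.57; growth vs 2003 (1690.88) = 2.58%.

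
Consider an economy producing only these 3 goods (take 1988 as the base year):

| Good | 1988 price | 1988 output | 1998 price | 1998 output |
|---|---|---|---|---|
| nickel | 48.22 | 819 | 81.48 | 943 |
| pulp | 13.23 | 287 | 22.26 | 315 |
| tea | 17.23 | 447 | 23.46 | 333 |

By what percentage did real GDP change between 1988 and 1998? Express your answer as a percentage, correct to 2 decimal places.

Real GDP 1988 = Nominal GDP 1988 = 48.22·819 + 13.23·287 + 17.23·447 = 50991.00.
Real GDP 1998 (at 1988 prices) = 48.22·943 + 13.23·315 + 17.23·333 = 55376.50.
Real growth = 55376.50/50991.00 − 1 = 0.0860.

8.60%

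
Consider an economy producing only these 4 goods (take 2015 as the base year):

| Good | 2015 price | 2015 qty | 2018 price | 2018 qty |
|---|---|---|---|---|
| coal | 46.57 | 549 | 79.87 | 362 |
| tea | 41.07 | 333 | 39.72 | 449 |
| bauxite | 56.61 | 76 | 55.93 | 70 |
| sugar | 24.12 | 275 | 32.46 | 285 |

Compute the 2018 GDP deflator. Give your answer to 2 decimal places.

129.86

Nominal GDP 2018 = 79.87·362 + 39.72·449 + 55.93·70 + 32.46·285 = 59913.42.
Real GDP 2018 (at 2015 prices) = 46.57·362 + 41.07·449 + 56.61·70 + 24.12·285 = 46135.67.
Deflator = Nominal/Real × 100 = 59913.42/46135.67 × 100 = 129.864.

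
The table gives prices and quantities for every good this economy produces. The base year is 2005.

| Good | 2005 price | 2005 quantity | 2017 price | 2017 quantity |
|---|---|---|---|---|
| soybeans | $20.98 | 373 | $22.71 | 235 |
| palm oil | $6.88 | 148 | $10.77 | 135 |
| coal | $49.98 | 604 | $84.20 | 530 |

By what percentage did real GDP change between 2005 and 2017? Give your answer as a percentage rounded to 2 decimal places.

-17.12%

Real GDP 2005 = Nominal GDP 2005 = 20.98·373 + 6.88·148 + 49.98·604 = 39031.70.
Real GDP 2017 (at 2005 prices) = 20.98·235 + 6.88·135 + 49.98·530 = 32348.50.
Real growth = 32348.50/39031.70 − 1 = -0.1712.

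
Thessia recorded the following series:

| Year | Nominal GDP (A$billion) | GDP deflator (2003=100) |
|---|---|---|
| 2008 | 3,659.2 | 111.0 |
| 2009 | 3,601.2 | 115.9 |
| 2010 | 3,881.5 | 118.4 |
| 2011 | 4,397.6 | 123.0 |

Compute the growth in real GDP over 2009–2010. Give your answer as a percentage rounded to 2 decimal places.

Real GDP 2009 = 3601.2/1.159 = 3107.16.
Real GDP 2010 = 3881.5/1.184 = 3278.29.
Change = 3278.29/3107.16 − 1 = 0.0551.

5.51%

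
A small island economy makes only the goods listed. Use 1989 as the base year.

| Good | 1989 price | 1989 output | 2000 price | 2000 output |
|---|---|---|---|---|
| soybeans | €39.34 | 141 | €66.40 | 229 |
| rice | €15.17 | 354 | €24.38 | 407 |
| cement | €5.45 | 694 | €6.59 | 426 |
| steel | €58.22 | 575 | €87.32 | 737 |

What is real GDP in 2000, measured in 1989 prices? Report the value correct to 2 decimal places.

Real GDP 2000 = Σ (p_1989 × q_2000) = 39.34·229 + 15.17·407 + 5.45·426 + 58.22·737 = 60412.89.

€60412.89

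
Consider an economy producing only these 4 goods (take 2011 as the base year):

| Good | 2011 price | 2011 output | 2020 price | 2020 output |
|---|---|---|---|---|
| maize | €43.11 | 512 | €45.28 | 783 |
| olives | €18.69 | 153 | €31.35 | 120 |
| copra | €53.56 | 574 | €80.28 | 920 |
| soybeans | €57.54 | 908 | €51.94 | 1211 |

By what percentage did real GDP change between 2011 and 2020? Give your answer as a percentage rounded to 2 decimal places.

Real GDP 2011 = Nominal GDP 2011 = 43.11·512 + 18.69·153 + 53.56·574 + 57.54·908 = 107921.65.
Real GDP 2020 (at 2011 prices) = 43.11·783 + 18.69·120 + 53.56·920 + 57.54·1211 = 154954.07.
Real growth = 154954.07/107921.65 − 1 = 0.4358.

43.58%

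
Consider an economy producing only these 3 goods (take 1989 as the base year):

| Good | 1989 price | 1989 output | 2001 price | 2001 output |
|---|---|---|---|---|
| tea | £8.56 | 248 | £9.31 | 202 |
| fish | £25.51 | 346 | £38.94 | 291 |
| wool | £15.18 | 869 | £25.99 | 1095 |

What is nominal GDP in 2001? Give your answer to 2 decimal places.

£41671.21

Nominal GDP 2001 = Σ (p_2001 × q_2001) = 9.31·202 + 38.94·291 + 25.99·1095 = 41671.21.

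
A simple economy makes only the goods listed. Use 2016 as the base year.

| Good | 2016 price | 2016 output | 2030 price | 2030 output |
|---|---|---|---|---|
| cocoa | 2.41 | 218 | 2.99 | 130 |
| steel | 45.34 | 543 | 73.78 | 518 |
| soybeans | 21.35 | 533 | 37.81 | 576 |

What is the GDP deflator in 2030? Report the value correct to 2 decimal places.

Nominal GDP 2030 = 2.99·130 + 73.78·518 + 37.81·576 = 60385.30.
Real GDP 2030 (at 2016 prices) = 2.41·130 + 45.34·518 + 21.35·576 = 36097.02.
Deflator = Nominal/Real × 100 = 60385.30/36097.02 × 100 = 167.286.

167.29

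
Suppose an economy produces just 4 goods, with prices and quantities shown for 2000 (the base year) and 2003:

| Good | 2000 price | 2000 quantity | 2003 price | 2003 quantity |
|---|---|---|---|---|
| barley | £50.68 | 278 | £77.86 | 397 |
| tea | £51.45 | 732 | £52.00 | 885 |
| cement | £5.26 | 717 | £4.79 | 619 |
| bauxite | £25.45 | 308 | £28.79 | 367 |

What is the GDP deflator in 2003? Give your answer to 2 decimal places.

Nominal GDP 2003 = 77.86·397 + 52.00·885 + 4.79·619 + 28.79·367 = 90461.36.
Real GDP 2003 (at 2000 prices) = 50.68·397 + 51.45·885 + 5.26·619 + 25.45·367 = 78249.30.
Deflator = Nominal/Real × 100 = 90461.36/78249.30 × 100 = 115.607.

115.61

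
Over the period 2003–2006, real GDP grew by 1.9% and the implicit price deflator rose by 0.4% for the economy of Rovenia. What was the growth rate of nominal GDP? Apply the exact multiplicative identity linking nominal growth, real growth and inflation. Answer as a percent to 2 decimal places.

(1 + g_nom) = (1 + g_real)(1 + π) = 1.0190 × 1.0040 = 1.02308.

2.31%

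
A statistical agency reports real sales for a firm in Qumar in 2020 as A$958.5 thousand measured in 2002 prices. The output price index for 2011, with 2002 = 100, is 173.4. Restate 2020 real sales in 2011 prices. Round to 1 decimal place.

Real sales in 2011 prices = Real sales in 2002 prices × (P_2011/P_2002) = 958.5 × 1.734 = 1662.04.

A$1,662.0 thousand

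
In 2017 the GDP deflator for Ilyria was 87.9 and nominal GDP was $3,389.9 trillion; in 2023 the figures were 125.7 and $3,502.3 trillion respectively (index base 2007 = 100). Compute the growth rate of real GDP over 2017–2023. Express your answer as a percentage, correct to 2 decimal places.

Deflate each year: 2017 → 3389.9/0.879 = 3856.54; 2023 → 3502.3/1.257 = 2786.24.
So real GDP changed by 2786.24/3856.54 − 1 = -0.2775, i.e. -27.75%.

-27.75%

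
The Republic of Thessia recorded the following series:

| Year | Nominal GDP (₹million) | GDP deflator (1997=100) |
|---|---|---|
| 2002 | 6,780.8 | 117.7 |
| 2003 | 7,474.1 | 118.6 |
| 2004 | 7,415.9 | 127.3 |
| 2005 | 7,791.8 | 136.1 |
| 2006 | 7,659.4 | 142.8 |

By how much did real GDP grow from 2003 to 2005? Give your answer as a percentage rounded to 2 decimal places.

Real GDP 2003 = 7474.1/1.186 = 6301.94.
Real GDP 2005 = 7791.8/1.361 = 5725.06.
Change = 5725.06/6301.94 − 1 = -0.0915.

-9.15%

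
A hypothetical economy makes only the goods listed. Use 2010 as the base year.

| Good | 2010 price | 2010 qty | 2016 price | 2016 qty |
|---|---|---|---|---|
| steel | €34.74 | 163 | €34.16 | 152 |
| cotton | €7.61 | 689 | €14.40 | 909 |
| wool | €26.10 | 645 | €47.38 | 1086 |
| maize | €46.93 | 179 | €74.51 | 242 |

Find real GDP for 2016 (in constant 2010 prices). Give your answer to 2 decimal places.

€51899.63

Real GDP 2016 = Σ (p_2010 × q_2016) = 34.74·152 + 7.61·909 + 26.10·1086 + 46.93·242 = 51899.63.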